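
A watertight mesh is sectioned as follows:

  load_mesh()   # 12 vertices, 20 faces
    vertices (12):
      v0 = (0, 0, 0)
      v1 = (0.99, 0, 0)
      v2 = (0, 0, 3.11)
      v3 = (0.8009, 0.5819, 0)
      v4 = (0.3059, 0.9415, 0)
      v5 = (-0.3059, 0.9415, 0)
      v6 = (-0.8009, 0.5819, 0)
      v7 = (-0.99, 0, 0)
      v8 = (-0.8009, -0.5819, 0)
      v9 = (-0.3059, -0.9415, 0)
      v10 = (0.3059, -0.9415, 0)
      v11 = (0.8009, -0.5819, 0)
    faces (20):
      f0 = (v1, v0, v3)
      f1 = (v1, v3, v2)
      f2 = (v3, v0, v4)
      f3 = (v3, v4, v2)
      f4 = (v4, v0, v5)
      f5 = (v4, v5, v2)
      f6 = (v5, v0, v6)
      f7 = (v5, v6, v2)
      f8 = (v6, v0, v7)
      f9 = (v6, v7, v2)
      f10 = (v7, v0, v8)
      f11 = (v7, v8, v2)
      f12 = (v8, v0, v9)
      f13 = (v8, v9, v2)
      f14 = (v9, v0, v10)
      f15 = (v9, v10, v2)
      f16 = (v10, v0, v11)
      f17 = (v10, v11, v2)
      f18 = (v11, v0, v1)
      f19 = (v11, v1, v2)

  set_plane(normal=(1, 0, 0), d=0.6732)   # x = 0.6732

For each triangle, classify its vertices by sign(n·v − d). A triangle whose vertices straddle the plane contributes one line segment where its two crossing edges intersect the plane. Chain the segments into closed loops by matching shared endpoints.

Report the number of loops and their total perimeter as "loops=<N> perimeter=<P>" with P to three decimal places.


Straddling triangles (8 of 20):
  (v1,v0,v3) [+-+] → (0.6732, 0, 0)–(0.6732, 0.489119, 0)  len=0.4891
  (v1,v3,v2) [++-] → (0.6732, 0.489119, 0.495876)–(0.6732, 0, 0.9952)  len=0.6990
  (v3,v0,v4) [+--] → (0.6732, 0.489119, 0)–(0.6732, 0.67467, 0)  len=0.1856
  (v3,v4,v2) [+--] → (0.6732, 0.67467, 0)–(0.6732, 0.489119, 0.495876)  len=0.5295
  (v10,v0,v11) [--+] → (0.6732, -0.489119, 0)–(0.6732, -0.67467, 0)  len=0.1856
  (v10,v11,v2) [-+-] → (0.6732, -0.67467, 0)–(0.6732, -0.489119, 0.495876)  len=0.5295
  (v11,v0,v1) [+-+] → (0.6732, -0.489119, 0)–(0.6732, 0, 0)  len=0.4891
  (v11,v1,v2) [++-] → (0.6732, 0, 0.9952)–(0.6732, -0.489119, 0.495876)  len=0.6990

Chained into 1 loop(s):
  loop 1: 8 segments, perimeter = 3.8062
Total perimeter = 3.806

loops=1 perimeter=3.806


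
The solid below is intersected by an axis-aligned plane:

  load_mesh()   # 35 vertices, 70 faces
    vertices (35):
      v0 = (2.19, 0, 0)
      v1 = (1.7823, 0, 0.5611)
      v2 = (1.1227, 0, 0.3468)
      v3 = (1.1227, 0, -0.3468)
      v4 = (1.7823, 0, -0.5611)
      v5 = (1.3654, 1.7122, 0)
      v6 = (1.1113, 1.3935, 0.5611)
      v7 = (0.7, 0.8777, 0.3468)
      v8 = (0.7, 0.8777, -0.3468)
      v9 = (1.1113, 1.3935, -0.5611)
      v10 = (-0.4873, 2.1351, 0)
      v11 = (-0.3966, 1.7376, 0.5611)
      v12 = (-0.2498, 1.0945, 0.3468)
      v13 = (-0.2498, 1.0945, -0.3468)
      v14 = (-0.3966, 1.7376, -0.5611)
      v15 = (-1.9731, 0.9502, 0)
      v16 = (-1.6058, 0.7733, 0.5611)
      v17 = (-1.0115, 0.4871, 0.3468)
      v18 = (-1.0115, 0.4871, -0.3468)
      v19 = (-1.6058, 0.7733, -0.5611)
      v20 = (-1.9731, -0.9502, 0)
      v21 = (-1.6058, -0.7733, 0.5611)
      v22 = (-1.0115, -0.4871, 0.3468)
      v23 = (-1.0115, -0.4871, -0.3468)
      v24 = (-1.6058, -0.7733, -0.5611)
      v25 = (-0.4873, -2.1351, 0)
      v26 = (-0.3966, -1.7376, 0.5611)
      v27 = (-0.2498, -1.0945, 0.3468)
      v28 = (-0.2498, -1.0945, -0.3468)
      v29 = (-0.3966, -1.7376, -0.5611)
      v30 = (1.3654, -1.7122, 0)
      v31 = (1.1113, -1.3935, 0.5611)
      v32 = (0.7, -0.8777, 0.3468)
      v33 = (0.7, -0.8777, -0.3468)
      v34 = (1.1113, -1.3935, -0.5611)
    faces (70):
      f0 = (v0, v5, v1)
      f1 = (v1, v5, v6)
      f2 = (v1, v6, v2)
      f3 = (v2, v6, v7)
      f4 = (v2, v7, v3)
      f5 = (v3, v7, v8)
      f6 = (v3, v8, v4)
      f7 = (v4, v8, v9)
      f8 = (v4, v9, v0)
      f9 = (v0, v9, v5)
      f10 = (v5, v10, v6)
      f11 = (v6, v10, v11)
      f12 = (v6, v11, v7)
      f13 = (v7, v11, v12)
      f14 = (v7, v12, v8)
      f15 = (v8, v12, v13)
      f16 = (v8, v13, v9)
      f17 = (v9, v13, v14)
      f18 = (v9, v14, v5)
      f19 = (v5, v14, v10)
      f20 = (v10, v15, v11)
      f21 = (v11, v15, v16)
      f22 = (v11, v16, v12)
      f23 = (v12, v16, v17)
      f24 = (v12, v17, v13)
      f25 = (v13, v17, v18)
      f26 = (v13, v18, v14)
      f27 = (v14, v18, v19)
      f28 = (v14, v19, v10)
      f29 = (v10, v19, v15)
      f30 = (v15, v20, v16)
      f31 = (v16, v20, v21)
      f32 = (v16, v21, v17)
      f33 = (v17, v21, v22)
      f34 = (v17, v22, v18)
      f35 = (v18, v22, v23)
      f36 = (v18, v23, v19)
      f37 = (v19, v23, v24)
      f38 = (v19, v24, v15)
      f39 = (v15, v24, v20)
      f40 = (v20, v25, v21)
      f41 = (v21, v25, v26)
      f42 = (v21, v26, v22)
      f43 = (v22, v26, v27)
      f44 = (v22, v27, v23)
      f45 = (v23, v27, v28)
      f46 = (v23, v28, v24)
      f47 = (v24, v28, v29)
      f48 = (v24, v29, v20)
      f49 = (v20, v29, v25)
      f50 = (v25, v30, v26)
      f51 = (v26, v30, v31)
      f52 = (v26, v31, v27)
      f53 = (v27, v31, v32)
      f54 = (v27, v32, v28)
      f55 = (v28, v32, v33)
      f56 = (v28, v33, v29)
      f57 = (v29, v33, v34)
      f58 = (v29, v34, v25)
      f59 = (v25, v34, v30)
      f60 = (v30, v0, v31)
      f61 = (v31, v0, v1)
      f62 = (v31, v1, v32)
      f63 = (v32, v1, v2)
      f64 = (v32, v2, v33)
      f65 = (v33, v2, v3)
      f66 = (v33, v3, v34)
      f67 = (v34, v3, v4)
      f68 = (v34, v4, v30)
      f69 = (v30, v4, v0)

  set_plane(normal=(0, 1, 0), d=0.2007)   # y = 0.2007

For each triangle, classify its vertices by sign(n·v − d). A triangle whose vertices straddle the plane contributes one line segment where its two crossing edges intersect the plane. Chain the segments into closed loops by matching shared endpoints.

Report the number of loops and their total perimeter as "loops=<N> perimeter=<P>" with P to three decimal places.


loops=2 perimeter=6.766

Straddling triangles (20 of 70):
  (v0,v5,v1) [-+-] → (2.09334, 0.2007, 0)–(1.73343, 0.2007, 0.495329)  len=0.6123
  (v1,v5,v6) [-++] → (1.73343, 0.2007, 0.495329)–(1.68566, 0.2007, 0.5611)  len=0.0813
  (v1,v6,v2) [-+-] → (1.68566, 0.2007, 0.5611)–(1.12106, 0.2007, 0.377665)  len=0.5937
  (v2,v6,v7) [-++] → (1.12106, 0.2007, 0.377665)–(1.02604, 0.2007, 0.3468)  len=0.0999
  (v2,v7,v3) [-+-] → (1.02604, 0.2007, 0.3468)–(1.02604, 0.2007, -0.188197)  len=0.5350
  (v3,v7,v8) [-++] → (1.02604, 0.2007, -0.188197)–(1.02604, 0.2007, -0.3468)  len=0.1586
  (v3,v8,v4) [-+-] → (1.02604, 0.2007, -0.3468)–(1.53481, 0.2007, -0.512097)  len=0.5350
  (v4,v8,v9) [-++] → (1.53481, 0.2007, -0.512097)–(1.68566, 0.2007, -0.5611)  len=0.1586
  (v4,v9,v0) [-+-] → (1.68566, 0.2007, -0.5611)–(2.03464, 0.2007, -0.0808129)  len=0.5937
  (v0,v9,v5) [-++] → (2.03464, 0.2007, -0.0808129)–(2.09334, 0.2007, 0)  len=0.0999
  (v15,v20,v16) [+-+] → (-1.9731, 0.2007, 0)–(-1.72783, 0.2007, 0.374685)  len=0.4478
  (v16,v20,v21) [+--] → (-1.72783, 0.2007, 0.374685)–(-1.6058, 0.2007, 0.5611)  len=0.2228
  (v16,v21,v17) [+-+] → (-1.6058, 0.2007, 0.5611)–(-1.14654, 0.2007, 0.395495)  len=0.4882
  (v17,v21,v22) [+--] → (-1.14654, 0.2007, 0.395495)–(-1.0115, 0.2007, 0.3468)  len=0.1436
  (v17,v22,v18) [+-+] → (-1.0115, 0.2007, 0.3468)–(-1.0115, 0.2007, -0.142892)  len=0.4897
  (v18,v22,v23) [+--] → (-1.0115, 0.2007, -0.142892)–(-1.0115, 0.2007, -0.3468)  len=0.2039
  (v18,v23,v19) [+-+] → (-1.0115, 0.2007, -0.3468)–(-1.33581, 0.2007, -0.463743)  len=0.3447
  (v19,v23,v24) [+--] → (-1.33581, 0.2007, -0.463743)–(-1.6058, 0.2007, -0.5611)  len=0.2870
  (v19,v24,v15) [+-+] → (-1.6058, 0.2007, -0.5611)–(-1.81337, 0.2007, -0.244006)  len=0.3790
  (v15,v24,v20) [+--] → (-1.81337, 0.2007, -0.244006)–(-1.9731, 0.2007, 0)  len=0.2916

Chained into 2 loop(s):
  loop 1: 10 segments, perimeter = 3.4678
  loop 2: 10 segments, perimeter = 3.2984
Total perimeter = 6.766


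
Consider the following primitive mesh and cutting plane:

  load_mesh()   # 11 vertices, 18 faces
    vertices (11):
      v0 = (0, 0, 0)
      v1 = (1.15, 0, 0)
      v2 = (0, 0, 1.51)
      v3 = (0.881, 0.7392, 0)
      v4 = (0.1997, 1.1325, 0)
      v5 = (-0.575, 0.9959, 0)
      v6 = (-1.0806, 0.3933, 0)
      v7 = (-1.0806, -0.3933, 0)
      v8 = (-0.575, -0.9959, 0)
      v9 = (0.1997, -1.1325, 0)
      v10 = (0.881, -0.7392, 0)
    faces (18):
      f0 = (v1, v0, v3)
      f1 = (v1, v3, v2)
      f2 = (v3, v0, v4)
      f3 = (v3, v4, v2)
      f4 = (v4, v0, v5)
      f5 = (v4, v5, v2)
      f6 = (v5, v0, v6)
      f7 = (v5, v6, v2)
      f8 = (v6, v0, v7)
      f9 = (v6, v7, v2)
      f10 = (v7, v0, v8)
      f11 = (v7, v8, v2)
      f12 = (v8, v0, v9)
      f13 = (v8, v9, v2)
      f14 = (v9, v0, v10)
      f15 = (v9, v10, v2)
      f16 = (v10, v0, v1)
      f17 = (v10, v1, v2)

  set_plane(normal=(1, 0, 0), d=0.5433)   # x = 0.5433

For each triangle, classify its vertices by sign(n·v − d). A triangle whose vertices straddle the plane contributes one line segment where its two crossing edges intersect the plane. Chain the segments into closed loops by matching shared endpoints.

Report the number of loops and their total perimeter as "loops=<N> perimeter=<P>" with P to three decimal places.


loops=1 perimeter=4.380

Straddling triangles (8 of 18):
  (v1,v0,v3) [+-+] → (0.5433, 0, 0)–(0.5433, 0.455854, 0)  len=0.4559
  (v1,v3,v2) [++-] → (0.5433, 0.455854, 0.578805)–(0.5433, 0, 0.796623)  len=0.5052
  (v3,v0,v4) [+--] → (0.5433, 0.455854, 0)–(0.5433, 0.934147, 0)  len=0.4783
  (v3,v4,v2) [+--] → (0.5433, 0.934147, 0)–(0.5433, 0.455854, 0.578805)  len=0.7509
  (v9,v0,v10) [--+] → (0.5433, -0.455854, 0)–(0.5433, -0.934147, 0)  len=0.4783
  (v9,v10,v2) [-+-] → (0.5433, -0.934147, 0)–(0.5433, -0.455854, 0.578805)  len=0.7509
  (v10,v0,v1) [+-+] → (0.5433, -0.455854, 0)–(0.5433, 0, 0)  len=0.4559
  (v10,v1,v2) [++-] → (0.5433, 0, 0.796623)–(0.5433, -0.455854, 0.578805)  len=0.5052

Chained into 1 loop(s):
  loop 1: 8 segments, perimeter = 4.3804
Total perimeter = 4.380


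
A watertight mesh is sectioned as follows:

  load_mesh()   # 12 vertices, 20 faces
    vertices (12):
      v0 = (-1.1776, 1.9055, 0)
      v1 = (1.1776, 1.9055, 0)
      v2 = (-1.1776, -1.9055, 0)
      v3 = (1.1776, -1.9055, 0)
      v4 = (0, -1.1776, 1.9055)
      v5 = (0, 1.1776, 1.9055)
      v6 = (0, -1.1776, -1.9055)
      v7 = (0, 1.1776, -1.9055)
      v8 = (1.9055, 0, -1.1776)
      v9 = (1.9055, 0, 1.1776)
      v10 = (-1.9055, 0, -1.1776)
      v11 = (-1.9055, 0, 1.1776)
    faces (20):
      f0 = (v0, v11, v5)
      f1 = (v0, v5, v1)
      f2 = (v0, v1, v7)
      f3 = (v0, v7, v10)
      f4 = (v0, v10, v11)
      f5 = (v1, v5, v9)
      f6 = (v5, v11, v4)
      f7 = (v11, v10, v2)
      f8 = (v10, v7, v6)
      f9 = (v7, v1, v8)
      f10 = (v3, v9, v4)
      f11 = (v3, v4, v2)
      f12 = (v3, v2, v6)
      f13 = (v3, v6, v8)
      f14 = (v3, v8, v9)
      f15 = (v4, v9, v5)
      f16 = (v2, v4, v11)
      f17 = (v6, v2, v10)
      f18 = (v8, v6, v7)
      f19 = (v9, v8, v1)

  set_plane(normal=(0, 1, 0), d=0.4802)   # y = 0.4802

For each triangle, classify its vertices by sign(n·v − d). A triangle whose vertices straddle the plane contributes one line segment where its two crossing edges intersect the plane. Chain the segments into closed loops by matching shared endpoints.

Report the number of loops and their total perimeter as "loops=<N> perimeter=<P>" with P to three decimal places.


Straddling triangles (10 of 20):
  (v0,v11,v5) [+-+] → (-1.72206, 0.4802, 0.880836)–(-1.12848, 0.4802, 1.47442)  len=0.8395
  (v0,v7,v10) [++-] → (-1.12848, 0.4802, -1.47442)–(-1.72206, 0.4802, -0.880836)  len=0.8395
  (v0,v10,v11) [+--] → (-1.72206, 0.4802, -0.880836)–(-1.72206, 0.4802, 0.880836)  len=1.7617
  (v1,v5,v9) [++-] → (1.12848, 0.4802, 1.47442)–(1.72206, 0.4802, 0.880836)  len=0.8395
  (v5,v11,v4) [+--] → (-1.12848, 0.4802, 1.47442)–(0, 0.4802, 1.9055)  len=1.2080
  (v10,v7,v6) [-+-] → (-1.12848, 0.4802, -1.47442)–(0, 0.4802, -1.9055)  len=1.2080
  (v7,v1,v8) [++-] → (1.72206, 0.4802, -0.880836)–(1.12848, 0.4802, -1.47442)  len=0.8395
  (v4,v9,v5) [--+] → (1.12848, 0.4802, 1.47442)–(0, 0.4802, 1.9055)  len=1.2080
  (v8,v6,v7) [--+] → (0, 0.4802, -1.9055)–(1.12848, 0.4802, -1.47442)  len=1.2080
  (v9,v8,v1) [--+] → (1.72206, 0.4802, -0.880836)–(1.72206, 0.4802, 0.880836)  len=1.7617

Chained into 1 loop(s):
  loop 1: 10 segments, perimeter = 11.7132
Total perimeter = 11.713

loops=1 perimeter=11.713


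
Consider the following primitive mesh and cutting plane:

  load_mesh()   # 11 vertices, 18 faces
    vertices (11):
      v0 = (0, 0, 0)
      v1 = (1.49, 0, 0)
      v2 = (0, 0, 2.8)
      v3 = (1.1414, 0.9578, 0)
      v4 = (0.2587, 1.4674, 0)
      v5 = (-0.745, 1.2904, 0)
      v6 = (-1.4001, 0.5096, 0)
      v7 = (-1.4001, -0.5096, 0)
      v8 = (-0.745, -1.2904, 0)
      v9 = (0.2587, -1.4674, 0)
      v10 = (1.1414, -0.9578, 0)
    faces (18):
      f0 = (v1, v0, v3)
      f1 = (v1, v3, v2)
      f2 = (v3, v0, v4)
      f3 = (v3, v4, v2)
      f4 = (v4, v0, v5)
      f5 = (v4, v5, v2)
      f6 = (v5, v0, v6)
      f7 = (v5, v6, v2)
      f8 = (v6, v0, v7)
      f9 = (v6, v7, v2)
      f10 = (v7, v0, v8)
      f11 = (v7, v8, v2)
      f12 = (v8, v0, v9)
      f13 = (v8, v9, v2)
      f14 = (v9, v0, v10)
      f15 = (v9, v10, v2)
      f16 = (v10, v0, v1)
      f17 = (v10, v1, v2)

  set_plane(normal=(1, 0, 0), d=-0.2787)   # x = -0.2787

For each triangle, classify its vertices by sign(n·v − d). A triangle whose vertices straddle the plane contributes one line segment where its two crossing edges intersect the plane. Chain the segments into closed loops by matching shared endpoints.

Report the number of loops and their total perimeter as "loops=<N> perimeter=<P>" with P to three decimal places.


Straddling triangles (10 of 18):
  (v4,v0,v5) [++-] → (-0.2787, 0.482731, 0)–(-0.2787, 1.37263, 0)  len=0.8899
  (v4,v5,v2) [+-+] → (-0.2787, 1.37263, 0)–(-0.2787, 0.482731, 1.75254)  len=1.9655
  (v5,v0,v6) [-+-] → (-0.2787, 0.482731, 0)–(-0.2787, 0.10144, 0)  len=0.3813
  (v5,v6,v2) [--+] → (-0.2787, 0.10144, 2.24264)–(-0.2787, 0.482731, 1.75254)  len=0.6210
  (v6,v0,v7) [-+-] → (-0.2787, 0.10144, 0)–(-0.2787, -0.10144, 0)  len=0.2029
  (v6,v7,v2) [--+] → (-0.2787, -0.10144, 2.24264)–(-0.2787, 0.10144, 2.24264)  len=0.2029
  (v7,v0,v8) [-+-] → (-0.2787, -0.10144, 0)–(-0.2787, -0.482731, 0)  len=0.3813
  (v7,v8,v2) [--+] → (-0.2787, -0.482731, 1.75254)–(-0.2787, -0.10144, 2.24264)  len=0.6210
  (v8,v0,v9) [-++] → (-0.2787, -0.482731, 0)–(-0.2787, -1.37263, 0)  len=0.8899
  (v8,v9,v2) [-++] → (-0.2787, -1.37263, 0)–(-0.2787, -0.482731, 1.75254)  len=1.9655

Chained into 1 loop(s):
  loop 1: 10 segments, perimeter = 8.1211
Total perimeter = 8.121

loops=1 perimeter=8.121


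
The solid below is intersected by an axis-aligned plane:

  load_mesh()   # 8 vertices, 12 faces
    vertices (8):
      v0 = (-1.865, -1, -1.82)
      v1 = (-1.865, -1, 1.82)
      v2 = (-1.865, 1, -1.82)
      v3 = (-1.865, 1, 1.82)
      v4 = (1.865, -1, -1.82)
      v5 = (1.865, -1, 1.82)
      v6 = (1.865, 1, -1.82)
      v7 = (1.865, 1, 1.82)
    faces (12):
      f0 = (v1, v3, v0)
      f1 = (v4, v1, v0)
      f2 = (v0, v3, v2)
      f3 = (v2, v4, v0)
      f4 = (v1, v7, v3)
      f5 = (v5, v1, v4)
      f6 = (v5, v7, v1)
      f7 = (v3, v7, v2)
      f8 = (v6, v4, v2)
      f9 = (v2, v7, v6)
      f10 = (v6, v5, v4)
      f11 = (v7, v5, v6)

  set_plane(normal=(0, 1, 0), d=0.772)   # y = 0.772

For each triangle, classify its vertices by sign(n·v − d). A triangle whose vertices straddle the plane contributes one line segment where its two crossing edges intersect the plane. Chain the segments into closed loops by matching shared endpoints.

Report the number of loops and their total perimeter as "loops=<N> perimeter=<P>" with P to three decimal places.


Straddling triangles (8 of 12):
  (v1,v3,v0) [-+-] → (-1.865, 0.772, 1.82)–(-1.865, 0.772, 1.40504)  len=0.4150
  (v0,v3,v2) [-++] → (-1.865, 0.772, 1.40504)–(-1.865, 0.772, -1.82)  len=3.2250
  (v2,v4,v0) [+--] → (-1.43978, 0.772, -1.82)–(-1.865, 0.772, -1.82)  len=0.4252
  (v1,v7,v3) [-++] → (1.43978, 0.772, 1.82)–(-1.865, 0.772, 1.82)  len=3.3048
  (v5,v7,v1) [-+-] → (1.865, 0.772, 1.82)–(1.43978, 0.772, 1.82)  len=0.4252
  (v6,v4,v2) [+-+] → (1.865, 0.772, -1.82)–(-1.43978, 0.772, -1.82)  len=3.3048
  (v6,v5,v4) [+--] → (1.865, 0.772, -1.40504)–(1.865, 0.772, -1.82)  len=0.4150
  (v7,v5,v6) [+-+] → (1.865, 0.772, 1.82)–(1.865, 0.772, -1.40504)  len=3.2250

Chained into 1 loop(s):
  loop 1: 8 segments, perimeter = 14.7400
Total perimeter = 14.740

loops=1 perimeter=14.740


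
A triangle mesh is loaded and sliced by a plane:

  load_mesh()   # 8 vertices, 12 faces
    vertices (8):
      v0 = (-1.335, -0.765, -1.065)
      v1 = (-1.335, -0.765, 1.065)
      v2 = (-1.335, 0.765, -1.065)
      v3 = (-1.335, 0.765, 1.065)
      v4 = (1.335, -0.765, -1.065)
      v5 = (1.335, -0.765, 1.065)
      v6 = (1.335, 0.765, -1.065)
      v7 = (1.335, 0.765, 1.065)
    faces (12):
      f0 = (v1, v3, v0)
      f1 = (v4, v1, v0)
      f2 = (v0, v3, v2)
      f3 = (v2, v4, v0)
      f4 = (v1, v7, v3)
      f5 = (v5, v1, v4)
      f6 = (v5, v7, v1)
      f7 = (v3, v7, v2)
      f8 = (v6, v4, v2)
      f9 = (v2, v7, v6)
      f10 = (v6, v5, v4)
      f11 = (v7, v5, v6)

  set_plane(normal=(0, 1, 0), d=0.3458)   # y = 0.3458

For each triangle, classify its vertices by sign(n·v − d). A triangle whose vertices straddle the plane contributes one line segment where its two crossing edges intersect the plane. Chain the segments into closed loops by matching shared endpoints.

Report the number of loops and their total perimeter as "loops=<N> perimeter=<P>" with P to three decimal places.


Straddling triangles (8 of 12):
  (v1,v3,v0) [-+-] → (-1.335, 0.3458, 1.065)–(-1.335, 0.3458, 0.481408)  len=0.5836
  (v0,v3,v2) [-++] → (-1.335, 0.3458, 0.481408)–(-1.335, 0.3458, -1.065)  len=1.5464
  (v2,v4,v0) [+--] → (-0.603455, 0.3458, -1.065)–(-1.335, 0.3458, -1.065)  len=0.7315
  (v1,v7,v3) [-++] → (0.603455, 0.3458, 1.065)–(-1.335, 0.3458, 1.065)  len=1.9385
  (v5,v7,v1) [-+-] → (1.335, 0.3458, 1.065)–(0.603455, 0.3458, 1.065)  len=0.7315
  (v6,v4,v2) [+-+] → (1.335, 0.3458, -1.065)–(-0.603455, 0.3458, -1.065)  len=1.9385
  (v6,v5,v4) [+--] → (1.335, 0.3458, -0.481408)–(1.335, 0.3458, -1.065)  len=0.5836
  (v7,v5,v6) [+-+] → (1.335, 0.3458, 1.065)–(1.335, 0.3458, -0.481408)  len=1.5464

Chained into 1 loop(s):
  loop 1: 8 segments, perimeter = 9.6000
Total perimeter = 9.600

loops=1 perimeter=9.600


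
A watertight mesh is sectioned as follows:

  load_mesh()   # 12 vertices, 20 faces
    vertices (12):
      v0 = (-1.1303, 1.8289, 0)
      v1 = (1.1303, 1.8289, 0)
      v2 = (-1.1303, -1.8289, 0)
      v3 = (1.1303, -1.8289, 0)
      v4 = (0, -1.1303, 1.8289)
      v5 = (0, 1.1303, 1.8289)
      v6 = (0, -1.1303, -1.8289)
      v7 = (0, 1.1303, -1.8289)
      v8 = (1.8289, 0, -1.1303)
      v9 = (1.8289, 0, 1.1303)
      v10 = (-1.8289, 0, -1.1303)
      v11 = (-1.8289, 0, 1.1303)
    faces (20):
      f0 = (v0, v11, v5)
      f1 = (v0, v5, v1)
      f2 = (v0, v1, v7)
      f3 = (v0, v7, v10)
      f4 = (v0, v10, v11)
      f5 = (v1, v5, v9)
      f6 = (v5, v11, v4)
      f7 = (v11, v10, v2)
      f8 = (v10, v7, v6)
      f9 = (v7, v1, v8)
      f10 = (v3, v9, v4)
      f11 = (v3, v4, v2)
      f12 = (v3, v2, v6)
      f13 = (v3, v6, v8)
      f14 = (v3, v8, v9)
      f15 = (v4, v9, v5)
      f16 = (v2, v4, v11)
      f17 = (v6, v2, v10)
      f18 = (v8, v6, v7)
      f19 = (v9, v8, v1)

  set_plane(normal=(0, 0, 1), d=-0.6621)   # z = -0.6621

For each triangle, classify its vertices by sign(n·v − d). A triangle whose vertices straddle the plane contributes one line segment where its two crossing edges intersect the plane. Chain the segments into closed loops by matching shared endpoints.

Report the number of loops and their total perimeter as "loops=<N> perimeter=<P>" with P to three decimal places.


Straddling triangles (10 of 20):
  (v0,v1,v7) [++-] → (0.721108, 1.57599, -0.6621)–(-0.721108, 1.57599, -0.6621)  len=1.4422
  (v0,v7,v10) [+--] → (-0.721108, 1.57599, -0.6621)–(-1.53952, 0.757579, -0.6621)  len=1.1574
  (v0,v10,v11) [+-+] → (-1.53952, 0.757579, -0.6621)–(-1.8289, 0, -0.6621)  len=0.8110
  (v11,v10,v2) [+-+] → (-1.8289, 0, -0.6621)–(-1.53952, -0.757579, -0.6621)  len=0.8110
  (v7,v1,v8) [-+-] → (0.721108, 1.57599, -0.6621)–(1.53952, 0.757579, -0.6621)  len=1.1574
  (v3,v2,v6) [++-] → (-0.721108, -1.57599, -0.6621)–(0.721108, -1.57599, -0.6621)  len=1.4422
  (v3,v6,v8) [+--] → (0.721108, -1.57599, -0.6621)–(1.53952, -0.757579, -0.6621)  len=1.1574
  (v3,v8,v9) [+-+] → (1.53952, -0.757579, -0.6621)–(1.8289, 0, -0.6621)  len=0.8110
  (v6,v2,v10) [-+-] → (-0.721108, -1.57599, -0.6621)–(-1.53952, -0.757579, -0.6621)  len=1.1574
  (v9,v8,v1) [+-+] → (1.8289, 0, -0.6621)–(1.53952, 0.757579, -0.6621)  len=0.8110

Chained into 1 loop(s):
  loop 1: 10 segments, perimeter = 10.7579
Total perimeter = 10.758

loops=1 perimeter=10.758


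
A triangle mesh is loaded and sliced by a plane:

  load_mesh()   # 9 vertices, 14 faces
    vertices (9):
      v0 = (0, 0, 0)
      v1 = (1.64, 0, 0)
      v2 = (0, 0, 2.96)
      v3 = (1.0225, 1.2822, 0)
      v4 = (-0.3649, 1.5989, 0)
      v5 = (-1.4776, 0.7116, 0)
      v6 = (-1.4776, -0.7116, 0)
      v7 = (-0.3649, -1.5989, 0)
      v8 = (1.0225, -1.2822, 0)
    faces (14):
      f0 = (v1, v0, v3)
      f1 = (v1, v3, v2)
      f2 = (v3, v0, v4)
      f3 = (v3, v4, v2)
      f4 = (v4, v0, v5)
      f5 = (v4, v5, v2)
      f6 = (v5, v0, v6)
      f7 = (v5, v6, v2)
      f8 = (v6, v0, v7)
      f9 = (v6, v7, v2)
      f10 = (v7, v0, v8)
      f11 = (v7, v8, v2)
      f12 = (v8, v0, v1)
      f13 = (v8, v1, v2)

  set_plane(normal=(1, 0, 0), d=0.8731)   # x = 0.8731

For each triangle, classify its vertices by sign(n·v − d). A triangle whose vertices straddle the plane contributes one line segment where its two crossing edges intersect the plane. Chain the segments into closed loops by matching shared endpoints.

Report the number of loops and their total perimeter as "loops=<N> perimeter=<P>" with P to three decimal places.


loops=1 perimeter=6.506

Straddling triangles (8 of 14):
  (v1,v0,v3) [+-+] → (0.8731, 0, 0)–(0.8731, 1.09485, 0)  len=1.0949
  (v1,v3,v2) [++-] → (0.8731, 1.09485, 0.432493)–(0.8731, 0, 1.38416)  len=1.4506
  (v3,v0,v4) [+--] → (0.8731, 1.09485, 0)–(0.8731, 1.3163, 0)  len=0.2214
  (v3,v4,v2) [+--] → (0.8731, 1.3163, 0)–(0.8731, 1.09485, 0.432493)  len=0.4859
  (v7,v0,v8) [--+] → (0.8731, -1.09485, 0)–(0.8731, -1.3163, 0)  len=0.2214
  (v7,v8,v2) [-+-] → (0.8731, -1.3163, 0)–(0.8731, -1.09485, 0.432493)  len=0.4859
  (v8,v0,v1) [+-+] → (0.8731, -1.09485, 0)–(0.8731, 0, 0)  len=1.0949
  (v8,v1,v2) [++-] → (0.8731, 0, 1.38416)–(0.8731, -1.09485, 0.432493)  len=1.4506

Chained into 1 loop(s):
  loop 1: 8 segments, perimeter = 6.5057
Total perimeter = 6.506


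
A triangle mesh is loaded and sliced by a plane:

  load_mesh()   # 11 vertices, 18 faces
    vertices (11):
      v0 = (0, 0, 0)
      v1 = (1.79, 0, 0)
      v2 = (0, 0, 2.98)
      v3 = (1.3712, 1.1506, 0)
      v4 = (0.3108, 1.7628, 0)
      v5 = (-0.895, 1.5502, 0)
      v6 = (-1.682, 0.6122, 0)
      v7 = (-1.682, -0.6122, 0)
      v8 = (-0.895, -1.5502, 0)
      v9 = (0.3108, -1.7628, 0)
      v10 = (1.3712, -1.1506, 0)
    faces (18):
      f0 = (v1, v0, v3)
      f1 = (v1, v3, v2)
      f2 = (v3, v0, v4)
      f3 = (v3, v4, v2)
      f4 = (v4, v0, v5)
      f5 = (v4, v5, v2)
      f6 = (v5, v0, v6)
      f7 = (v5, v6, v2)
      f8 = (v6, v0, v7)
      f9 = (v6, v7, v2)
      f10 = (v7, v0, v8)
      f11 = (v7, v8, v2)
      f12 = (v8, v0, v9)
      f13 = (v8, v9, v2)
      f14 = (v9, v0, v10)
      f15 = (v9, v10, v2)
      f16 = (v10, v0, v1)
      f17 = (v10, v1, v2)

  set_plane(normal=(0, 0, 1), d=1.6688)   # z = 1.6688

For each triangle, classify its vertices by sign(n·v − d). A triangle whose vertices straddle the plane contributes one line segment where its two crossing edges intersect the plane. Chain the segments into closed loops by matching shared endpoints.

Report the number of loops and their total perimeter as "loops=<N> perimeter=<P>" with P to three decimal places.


Straddling triangles (9 of 18):
  (v1,v3,v2) [--+] → (0.603328, 0.506264, 1.6688)–(0.7876, 0, 1.6688)  len=0.5388
  (v3,v4,v2) [--+] → (0.136752, 0.775632, 1.6688)–(0.603328, 0.506264, 1.6688)  len=0.5388
  (v4,v5,v2) [--+] → (-0.3938, 0.682088, 1.6688)–(0.136752, 0.775632, 1.6688)  len=0.5387
  (v5,v6,v2) [--+] → (-0.74008, 0.269368, 1.6688)–(-0.3938, 0.682088, 1.6688)  len=0.5387
  (v6,v7,v2) [--+] → (-0.74008, -0.269368, 1.6688)–(-0.74008, 0.269368, 1.6688)  len=0.5387
  (v7,v8,v2) [--+] → (-0.3938, -0.682088, 1.6688)–(-0.74008, -0.269368, 1.6688)  len=0.5387
  (v8,v9,v2) [--+] → (0.136752, -0.775632, 1.6688)–(-0.3938, -0.682088, 1.6688)  len=0.5387
  (v9,v10,v2) [--+] → (0.603328, -0.506264, 1.6688)–(0.136752, -0.775632, 1.6688)  len=0.5388
  (v10,v1,v2) [--+] → (0.7876, 0, 1.6688)–(0.603328, -0.506264, 1.6688)  len=0.5388

Chained into 1 loop(s):
  loop 1: 9 segments, perimeter = 4.8487
Total perimeter = 4.849

loops=1 perimeter=4.849


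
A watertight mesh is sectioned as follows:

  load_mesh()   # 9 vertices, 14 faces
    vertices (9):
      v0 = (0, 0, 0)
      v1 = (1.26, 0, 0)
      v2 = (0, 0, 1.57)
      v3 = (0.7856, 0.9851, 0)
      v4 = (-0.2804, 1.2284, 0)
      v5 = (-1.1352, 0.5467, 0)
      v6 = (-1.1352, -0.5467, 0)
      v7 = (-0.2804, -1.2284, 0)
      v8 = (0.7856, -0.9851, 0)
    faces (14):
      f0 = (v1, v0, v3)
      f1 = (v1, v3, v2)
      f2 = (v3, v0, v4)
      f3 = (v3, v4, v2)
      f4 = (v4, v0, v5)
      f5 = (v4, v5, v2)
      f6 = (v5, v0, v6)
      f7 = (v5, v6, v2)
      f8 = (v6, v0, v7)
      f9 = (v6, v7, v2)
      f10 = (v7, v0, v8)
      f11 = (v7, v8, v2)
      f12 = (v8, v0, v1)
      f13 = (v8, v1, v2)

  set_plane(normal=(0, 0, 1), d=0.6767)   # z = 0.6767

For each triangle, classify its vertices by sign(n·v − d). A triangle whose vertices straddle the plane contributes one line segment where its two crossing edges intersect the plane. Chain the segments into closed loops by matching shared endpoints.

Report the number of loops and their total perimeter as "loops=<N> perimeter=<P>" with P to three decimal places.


loops=1 perimeter=4.355

Straddling triangles (7 of 14):
  (v1,v3,v2) [--+] → (0.446991, 0.560503, 0.6767)–(0.716916, 0, 0.6767)  len=0.6221
  (v3,v4,v2) [--+] → (-0.159542, 0.698936, 0.6767)–(0.446991, 0.560503, 0.6767)  len=0.6221
  (v4,v5,v2) [--+] → (-0.645907, 0.311062, 0.6767)–(-0.159542, 0.698936, 0.6767)  len=0.6221
  (v5,v6,v2) [--+] → (-0.645907, -0.311062, 0.6767)–(-0.645907, 0.311062, 0.6767)  len=0.6221
  (v6,v7,v2) [--+] → (-0.159542, -0.698936, 0.6767)–(-0.645907, -0.311062, 0.6767)  len=0.6221
  (v7,v8,v2) [--+] → (0.446991, -0.560503, 0.6767)–(-0.159542, -0.698936, 0.6767)  len=0.6221
  (v8,v1,v2) [--+] → (0.716916, 0, 0.6767)–(0.446991, -0.560503, 0.6767)  len=0.6221

Chained into 1 loop(s):
  loop 1: 7 segments, perimeter = 4.3548
Total perimeter = 4.355


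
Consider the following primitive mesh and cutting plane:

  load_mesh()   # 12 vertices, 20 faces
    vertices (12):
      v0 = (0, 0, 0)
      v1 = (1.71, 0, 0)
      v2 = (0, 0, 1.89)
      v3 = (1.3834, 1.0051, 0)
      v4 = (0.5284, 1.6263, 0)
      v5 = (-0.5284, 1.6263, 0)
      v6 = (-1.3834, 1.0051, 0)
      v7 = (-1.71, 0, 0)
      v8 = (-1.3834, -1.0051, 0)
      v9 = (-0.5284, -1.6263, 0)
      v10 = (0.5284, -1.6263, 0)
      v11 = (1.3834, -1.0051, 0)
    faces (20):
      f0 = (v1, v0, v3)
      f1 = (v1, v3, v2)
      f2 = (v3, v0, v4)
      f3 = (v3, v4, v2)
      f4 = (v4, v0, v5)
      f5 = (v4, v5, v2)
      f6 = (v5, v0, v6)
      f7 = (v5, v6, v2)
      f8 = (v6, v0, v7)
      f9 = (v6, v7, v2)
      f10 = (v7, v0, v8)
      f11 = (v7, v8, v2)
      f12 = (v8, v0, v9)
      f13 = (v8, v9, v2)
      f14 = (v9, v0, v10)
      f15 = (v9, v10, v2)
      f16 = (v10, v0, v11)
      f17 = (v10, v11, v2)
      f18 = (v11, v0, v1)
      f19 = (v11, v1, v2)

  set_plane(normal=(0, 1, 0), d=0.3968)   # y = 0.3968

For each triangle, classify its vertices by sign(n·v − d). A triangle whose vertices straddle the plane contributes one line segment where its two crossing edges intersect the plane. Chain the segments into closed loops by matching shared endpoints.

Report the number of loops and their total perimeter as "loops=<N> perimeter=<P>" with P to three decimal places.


Straddling triangles (10 of 20):
  (v1,v0,v3) [--+] → (0.546148, 0.3968, 0)–(1.58106, 0.3968, 0)  len=1.0349
  (v1,v3,v2) [-+-] → (1.58106, 0.3968, 0)–(0.546148, 0.3968, 1.14385)  len=1.5425
  (v3,v0,v4) [+-+] → (0.546148, 0.3968, 0)–(0.128924, 0.3968, 0)  len=0.4172
  (v3,v4,v2) [++-] → (0.128924, 0.3968, 1.42886)–(0.546148, 0.3968, 1.14385)  len=0.5053
  (v4,v0,v5) [+-+] → (0.128924, 0.3968, 0)–(-0.128924, 0.3968, 0)  len=0.2578
  (v4,v5,v2) [++-] → (-0.128924, 0.3968, 1.42886)–(0.128924, 0.3968, 1.42886)  len=0.2578
  (v5,v0,v6) [+-+] → (-0.128924, 0.3968, 0)–(-0.546148, 0.3968, 0)  len=0.4172
  (v5,v6,v2) [++-] → (-0.546148, 0.3968, 1.14385)–(-0.128924, 0.3968, 1.42886)  len=0.5053
  (v6,v0,v7) [+--] → (-0.546148, 0.3968, 0)–(-1.58106, 0.3968, 0)  len=1.0349
  (v6,v7,v2) [+--] → (-1.58106, 0.3968, 0)–(-0.546148, 0.3968, 1.14385)  len=1.5425

Chained into 1 loop(s):
  loop 1: 10 segments, perimeter = 7.5156
Total perimeter = 7.516

loops=1 perimeter=7.516


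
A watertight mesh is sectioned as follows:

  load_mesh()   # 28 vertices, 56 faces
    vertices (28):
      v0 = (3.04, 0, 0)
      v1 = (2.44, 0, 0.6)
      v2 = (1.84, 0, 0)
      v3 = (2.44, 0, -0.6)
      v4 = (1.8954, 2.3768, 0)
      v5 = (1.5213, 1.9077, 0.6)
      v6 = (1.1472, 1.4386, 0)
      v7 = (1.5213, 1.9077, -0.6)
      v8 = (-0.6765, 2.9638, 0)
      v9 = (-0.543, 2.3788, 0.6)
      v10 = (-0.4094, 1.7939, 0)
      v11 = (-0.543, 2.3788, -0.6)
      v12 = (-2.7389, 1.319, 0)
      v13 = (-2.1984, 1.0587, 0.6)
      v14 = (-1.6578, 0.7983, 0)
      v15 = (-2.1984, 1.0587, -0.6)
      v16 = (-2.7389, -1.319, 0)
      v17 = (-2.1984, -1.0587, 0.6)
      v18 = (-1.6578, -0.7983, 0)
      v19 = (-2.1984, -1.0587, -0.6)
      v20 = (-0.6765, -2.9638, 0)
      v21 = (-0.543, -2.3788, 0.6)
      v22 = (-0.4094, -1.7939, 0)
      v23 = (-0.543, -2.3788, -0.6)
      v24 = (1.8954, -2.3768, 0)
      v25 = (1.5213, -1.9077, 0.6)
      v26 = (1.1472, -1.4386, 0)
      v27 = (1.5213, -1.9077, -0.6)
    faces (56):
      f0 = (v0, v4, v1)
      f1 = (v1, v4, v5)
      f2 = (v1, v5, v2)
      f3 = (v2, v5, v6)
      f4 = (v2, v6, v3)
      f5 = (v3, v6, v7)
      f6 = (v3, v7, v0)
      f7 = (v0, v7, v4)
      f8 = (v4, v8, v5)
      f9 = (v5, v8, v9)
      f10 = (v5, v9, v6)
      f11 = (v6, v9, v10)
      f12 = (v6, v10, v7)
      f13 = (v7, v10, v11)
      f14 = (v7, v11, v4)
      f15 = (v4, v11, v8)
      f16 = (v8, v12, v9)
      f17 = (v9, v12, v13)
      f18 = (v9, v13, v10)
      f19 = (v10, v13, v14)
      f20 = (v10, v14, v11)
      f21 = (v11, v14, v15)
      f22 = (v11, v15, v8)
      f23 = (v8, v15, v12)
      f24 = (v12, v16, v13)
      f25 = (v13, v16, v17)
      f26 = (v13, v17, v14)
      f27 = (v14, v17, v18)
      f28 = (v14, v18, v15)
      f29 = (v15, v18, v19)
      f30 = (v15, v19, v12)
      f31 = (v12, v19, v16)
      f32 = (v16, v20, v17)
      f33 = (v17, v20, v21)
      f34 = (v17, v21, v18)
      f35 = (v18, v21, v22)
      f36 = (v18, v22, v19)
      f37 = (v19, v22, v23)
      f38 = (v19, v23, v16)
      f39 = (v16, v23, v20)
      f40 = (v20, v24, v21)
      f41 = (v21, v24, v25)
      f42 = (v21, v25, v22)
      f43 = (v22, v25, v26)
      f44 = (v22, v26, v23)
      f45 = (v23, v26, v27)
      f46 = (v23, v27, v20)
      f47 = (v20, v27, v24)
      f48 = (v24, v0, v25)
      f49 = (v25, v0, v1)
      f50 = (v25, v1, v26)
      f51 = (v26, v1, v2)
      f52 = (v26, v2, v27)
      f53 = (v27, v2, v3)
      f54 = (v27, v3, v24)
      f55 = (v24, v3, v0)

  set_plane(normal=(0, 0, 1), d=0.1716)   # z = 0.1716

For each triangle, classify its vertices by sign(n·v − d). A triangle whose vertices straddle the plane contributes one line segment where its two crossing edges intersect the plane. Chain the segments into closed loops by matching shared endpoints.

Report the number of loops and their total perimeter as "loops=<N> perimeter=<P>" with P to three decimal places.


loops=2 perimeter=29.643

Straddling triangles (28 of 56):
  (v0,v4,v1) [--+] → (2.05116, 1.69704, 0.1716)–(2.8684, 0, 0.1716)  len=1.8836
  (v1,v4,v5) [+-+] → (2.05116, 1.69704, 0.1716)–(1.78841, 2.24264, 0.1716)  len=0.6056
  (v1,v5,v2) [++-] → (1.74885, 0.545602, 0.1716)–(2.0116, 0, 0.1716)  len=0.6056
  (v2,v5,v6) [-+-] → (1.74885, 0.545602, 0.1716)–(1.25419, 1.57276, 0.1716)  len=1.1401
  (v4,v8,v5) [--+] → (-0.0479292, 2.66176, 0.1716)–(1.78841, 2.24264, 0.1716)  len=1.8836
  (v5,v8,v9) [+-+] → (-0.0479292, 2.66176, 0.1716)–(-0.638319, 2.79649, 0.1716)  len=0.6056
  (v5,v9,v6) [++-] → (0.663803, 1.7075, 0.1716)–(1.25419, 1.57276, 0.1716)  len=0.6056
  (v6,v9,v10) [-+-] → (0.663803, 1.7075, 0.1716)–(-0.44761, 1.96118, 0.1716)  len=1.1400
  (v8,v12,v9) [--+] → (-2.11087, 1.6221, 0.1716)–(-0.638319, 2.79649, 0.1716)  len=1.8835
  (v9,v12,v13) [+-+] → (-2.11087, 1.6221, 0.1716)–(-2.58432, 1.24455, 0.1716)  len=0.6056
  (v9,v13,v10) [++-] → (-0.921054, 1.58363, 0.1716)–(-0.44761, 1.96118, 0.1716)  len=0.6056
  (v10,v13,v14) [-+-] → (-0.921054, 1.58363, 0.1716)–(-1.81241, 0.872774, 0.1716)  len=1.1401
  (v12,v16,v13) [--+] → (-2.58432, -0.638978, 0.1716)–(-2.58432, 1.24455, 0.1716)  len=1.8835
  (v13,v16,v17) [+-+] → (-2.58432, -0.638978, 0.1716)–(-2.58432, -1.24455, 0.1716)  len=0.6056
  (v13,v17,v14) [++-] → (-1.81241, 0.267198, 0.1716)–(-1.81241, 0.872774, 0.1716)  len=0.6056
  (v14,v17,v18) [-+-] → (-1.81241, 0.267198, 0.1716)–(-1.81241, -0.872774, 0.1716)  len=1.1400
  (v16,v20,v17) [--+] → (-1.11176, -2.41894, 0.1716)–(-2.58432, -1.24455, 0.1716)  len=1.8835
  (v17,v20,v21) [+-+] → (-1.11176, -2.41894, 0.1716)–(-0.638319, -2.79649, 0.1716)  len=0.6056
  (v17,v21,v18) [++-] → (-1.33897, -1.25032, 0.1716)–(-1.81241, -0.872774, 0.1716)  len=0.6056
  (v18,v21,v22) [-+-] → (-1.33897, -1.25032, 0.1716)–(-0.44761, -1.96118, 0.1716)  len=1.1401
  (v20,v24,v21) [--+] → (1.19802, -2.37737, 0.1716)–(-0.638319, -2.79649, 0.1716)  len=1.8836
  (v21,v24,v25) [+-+] → (1.19802, -2.37737, 0.1716)–(1.78841, -2.24264, 0.1716)  len=0.6056
  (v21,v25,v22) [++-] → (0.14278, -1.82645, 0.1716)–(-0.44761, -1.96118, 0.1716)  len=0.6056
  (v22,v25,v26) [-+-] → (0.14278, -1.82645, 0.1716)–(1.25419, -1.57276, 0.1716)  len=1.1400
  (v24,v0,v25) [--+] → (2.60565, -0.545602, 0.1716)–(1.78841, -2.24264, 0.1716)  len=1.8836
  (v25,v0,v1) [+-+] → (2.60565, -0.545602, 0.1716)–(2.8684, 0, 0.1716)  len=0.6056
  (v25,v1,v26) [++-] → (1.51694, -1.02716, 0.1716)–(1.25419, -1.57276, 0.1716)  len=0.6056
  (v26,v1,v2) [-+-] → (1.51694, -1.02716, 0.1716)–(2.0116, 0, 0.1716)  len=1.1401

Chained into 2 loop(s):
  loop 1: 14 segments, perimeter = 17.4238
  loop 2: 14 segments, perimeter = 12.2193
Total perimeter = 29.643


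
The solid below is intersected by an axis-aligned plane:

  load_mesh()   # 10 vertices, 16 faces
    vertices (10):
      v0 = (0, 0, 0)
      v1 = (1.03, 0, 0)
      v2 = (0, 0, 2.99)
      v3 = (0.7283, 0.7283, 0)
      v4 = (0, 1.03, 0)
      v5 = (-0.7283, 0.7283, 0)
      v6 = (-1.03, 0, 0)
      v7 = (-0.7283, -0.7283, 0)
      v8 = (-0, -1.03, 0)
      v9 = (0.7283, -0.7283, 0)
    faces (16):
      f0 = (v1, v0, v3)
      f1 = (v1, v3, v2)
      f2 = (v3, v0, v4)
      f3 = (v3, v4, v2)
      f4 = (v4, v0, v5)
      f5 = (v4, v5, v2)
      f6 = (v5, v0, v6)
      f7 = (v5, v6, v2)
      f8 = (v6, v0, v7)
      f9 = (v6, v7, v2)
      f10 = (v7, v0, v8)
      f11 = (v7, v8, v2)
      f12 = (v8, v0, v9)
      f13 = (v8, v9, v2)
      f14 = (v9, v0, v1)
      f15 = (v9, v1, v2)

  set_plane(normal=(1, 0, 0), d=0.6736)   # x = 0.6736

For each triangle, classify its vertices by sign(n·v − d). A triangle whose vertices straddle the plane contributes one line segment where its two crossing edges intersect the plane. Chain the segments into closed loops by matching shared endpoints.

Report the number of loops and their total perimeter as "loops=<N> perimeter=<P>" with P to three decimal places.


loops=1 perimeter=4.084

Straddling triangles (8 of 16):
  (v1,v0,v3) [+-+] → (0.6736, 0, 0)–(0.6736, 0.6736, 0)  len=0.6736
  (v1,v3,v2) [++-] → (0.6736, 0.6736, 0.224568)–(0.6736, 0, 1.0346)  len=1.0535
  (v3,v0,v4) [+--] → (0.6736, 0.6736, 0)–(0.6736, 0.75096, 0)  len=0.0774
  (v3,v4,v2) [+--] → (0.6736, 0.75096, 0)–(0.6736, 0.6736, 0.224568)  len=0.2375
  (v8,v0,v9) [--+] → (0.6736, -0.6736, 0)–(0.6736, -0.75096, 0)  len=0.0774
  (v8,v9,v2) [-+-] → (0.6736, -0.75096, 0)–(0.6736, -0.6736, 0.224568)  len=0.2375
  (v9,v0,v1) [+-+] → (0.6736, -0.6736, 0)–(0.6736, 0, 0)  len=0.6736
  (v9,v1,v2) [++-] → (0.6736, 0, 1.0346)–(0.6736, -0.6736, 0.224568)  len=1.0535

Chained into 1 loop(s):
  loop 1: 8 segments, perimeter = 4.0840
Total perimeter = 4.084


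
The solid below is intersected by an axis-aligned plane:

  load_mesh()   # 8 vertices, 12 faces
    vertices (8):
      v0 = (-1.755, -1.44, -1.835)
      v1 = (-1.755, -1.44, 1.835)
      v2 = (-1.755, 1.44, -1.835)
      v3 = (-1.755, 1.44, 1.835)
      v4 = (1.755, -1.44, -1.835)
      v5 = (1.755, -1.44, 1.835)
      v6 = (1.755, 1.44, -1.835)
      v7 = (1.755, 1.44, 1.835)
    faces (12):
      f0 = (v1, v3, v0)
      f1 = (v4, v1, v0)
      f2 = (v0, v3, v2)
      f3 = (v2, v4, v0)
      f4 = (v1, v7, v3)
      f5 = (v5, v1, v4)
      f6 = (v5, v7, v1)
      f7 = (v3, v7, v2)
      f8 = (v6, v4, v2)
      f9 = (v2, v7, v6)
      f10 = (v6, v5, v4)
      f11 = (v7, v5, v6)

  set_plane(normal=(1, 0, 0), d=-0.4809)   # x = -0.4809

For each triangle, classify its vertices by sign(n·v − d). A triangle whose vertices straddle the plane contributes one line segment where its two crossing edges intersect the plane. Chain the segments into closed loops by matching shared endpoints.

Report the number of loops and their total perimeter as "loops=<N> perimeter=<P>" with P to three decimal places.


Straddling triangles (8 of 12):
  (v4,v1,v0) [+--] → (-0.4809, -1.44, 0.502821)–(-0.4809, -1.44, -1.835)  len=2.3378
  (v2,v4,v0) [-+-] → (-0.4809, 0.394585, -1.835)–(-0.4809, -1.44, -1.835)  len=1.8346
  (v1,v7,v3) [-+-] → (-0.4809, -0.394585, 1.835)–(-0.4809, 1.44, 1.835)  len=1.8346
  (v5,v1,v4) [+-+] → (-0.4809, -1.44, 1.835)–(-0.4809, -1.44, 0.502821)  len=1.3322
  (v5,v7,v1) [++-] → (-0.4809, -0.394585, 1.835)–(-0.4809, -1.44, 1.835)  len=1.0454
  (v3,v7,v2) [-+-] → (-0.4809, 1.44, 1.835)–(-0.4809, 1.44, -0.502821)  len=2.3378
  (v6,v4,v2) [++-] → (-0.4809, 0.394585, -1.835)–(-0.4809, 1.44, -1.835)  len=1.0454
  (v2,v7,v6) [-++] → (-0.4809, 1.44, -0.502821)–(-0.4809, 1.44, -1.835)  len=1.3322

Chained into 1 loop(s):
  loop 1: 8 segments, perimeter = 13.1000
Total perimeter = 13.100

loops=1 perimeter=13.100


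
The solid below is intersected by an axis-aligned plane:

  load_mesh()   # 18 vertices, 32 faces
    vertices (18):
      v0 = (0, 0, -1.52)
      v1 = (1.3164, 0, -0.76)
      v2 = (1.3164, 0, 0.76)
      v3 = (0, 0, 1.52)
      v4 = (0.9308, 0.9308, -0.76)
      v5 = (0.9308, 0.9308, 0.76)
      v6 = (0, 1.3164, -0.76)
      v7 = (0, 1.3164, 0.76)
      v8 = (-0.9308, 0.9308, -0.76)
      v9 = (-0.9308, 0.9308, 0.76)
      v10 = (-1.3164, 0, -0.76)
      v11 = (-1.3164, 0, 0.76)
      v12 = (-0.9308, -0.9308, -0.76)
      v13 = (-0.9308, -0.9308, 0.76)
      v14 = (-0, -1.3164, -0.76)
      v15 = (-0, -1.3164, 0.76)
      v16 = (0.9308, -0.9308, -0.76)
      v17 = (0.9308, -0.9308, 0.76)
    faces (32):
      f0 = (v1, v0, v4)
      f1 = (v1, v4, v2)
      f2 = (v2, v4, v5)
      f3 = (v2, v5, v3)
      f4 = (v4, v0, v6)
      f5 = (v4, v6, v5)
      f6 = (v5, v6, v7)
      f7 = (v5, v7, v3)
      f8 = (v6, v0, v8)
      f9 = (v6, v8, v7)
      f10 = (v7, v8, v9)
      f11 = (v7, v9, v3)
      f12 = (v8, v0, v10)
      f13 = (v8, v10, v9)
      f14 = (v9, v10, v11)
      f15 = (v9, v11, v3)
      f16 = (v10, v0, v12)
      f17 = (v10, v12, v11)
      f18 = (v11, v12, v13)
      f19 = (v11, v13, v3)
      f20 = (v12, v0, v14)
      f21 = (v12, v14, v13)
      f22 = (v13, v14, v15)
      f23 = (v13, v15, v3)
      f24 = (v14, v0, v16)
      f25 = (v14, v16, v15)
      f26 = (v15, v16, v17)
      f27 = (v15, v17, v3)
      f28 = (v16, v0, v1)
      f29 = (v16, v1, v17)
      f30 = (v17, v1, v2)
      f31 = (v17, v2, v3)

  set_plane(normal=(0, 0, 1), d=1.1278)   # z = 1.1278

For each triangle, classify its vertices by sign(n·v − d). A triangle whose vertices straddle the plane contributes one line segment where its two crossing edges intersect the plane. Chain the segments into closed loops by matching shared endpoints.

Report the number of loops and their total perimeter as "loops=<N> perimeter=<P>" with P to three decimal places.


loops=1 perimeter=4.159

Straddling triangles (8 of 32):
  (v2,v5,v3) [--+] → (0.480342, 0.480342, 1.1278)–(0.679332, 0, 1.1278)  len=0.5199
  (v5,v7,v3) [--+] → (0, 0.679332, 1.1278)–(0.480342, 0.480342, 1.1278)  len=0.5199
  (v7,v9,v3) [--+] → (-0.480342, 0.480342, 1.1278)–(0, 0.679332, 1.1278)  len=0.5199
  (v9,v11,v3) [--+] → (-0.679332, 0, 1.1278)–(-0.480342, 0.480342, 1.1278)  len=0.5199
  (v11,v13,v3) [--+] → (-0.480342, -0.480342, 1.1278)–(-0.679332, 0, 1.1278)  len=0.5199
  (v13,v15,v3) [--+] → (0, -0.679332, 1.1278)–(-0.480342, -0.480342, 1.1278)  len=0.5199
  (v15,v17,v3) [--+] → (0.480342, -0.480342, 1.1278)–(0, -0.679332, 1.1278)  len=0.5199
  (v17,v2,v3) [--+] → (0.679332, 0, 1.1278)–(0.480342, -0.480342, 1.1278)  len=0.5199

Chained into 1 loop(s):
  loop 1: 8 segments, perimeter = 4.1594
Total perimeter = 4.159
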